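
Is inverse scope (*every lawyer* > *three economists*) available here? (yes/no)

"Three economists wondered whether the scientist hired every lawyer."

*every lawyer* occurs within the embedded question *whether the scientist hired every lawyer*.
The wh-island constraint blocks QR out of an embedded interrogative.
Hence only narrow scope for *every lawyer* (under *three economists*) survives.

No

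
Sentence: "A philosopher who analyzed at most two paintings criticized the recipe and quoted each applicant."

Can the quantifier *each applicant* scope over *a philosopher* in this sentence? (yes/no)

Structurally, *each applicant* is inside one conjunct of the coordinate structure (*quoted each applicant*).
Asymmetric QR out of one conjunct violates the Coordinate Structure Constraint.
So *each applicant* cannot raise to a position above *a philosopher*.

No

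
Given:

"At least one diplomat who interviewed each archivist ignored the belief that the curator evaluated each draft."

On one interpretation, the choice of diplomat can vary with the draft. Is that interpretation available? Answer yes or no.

The described interpretation is the *each draft* > *at least one diplomat* scoping.
*each draft* occurs within the complex NP *the belief that the curator evaluated each draft*.
A that-clause complement to a noun is an island; QR cannot cross the NP boundary.
The inverse ordering *each draft* > *at least one diplomat* is therefore underivable.

No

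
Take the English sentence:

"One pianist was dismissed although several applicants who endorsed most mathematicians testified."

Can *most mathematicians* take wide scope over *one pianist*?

*most mathematicians* is embedded in the relative clause *who endorsed most mathematicians*, which is itself inside the adjunct *although several applicants who endorsed most mathematicians testified*.
Both the relative clause and the enclosing adjunct are scope islands; QR cannot cross either.
The inverse ordering *most mathematicians* > *one pianist* is therefore underivable.

No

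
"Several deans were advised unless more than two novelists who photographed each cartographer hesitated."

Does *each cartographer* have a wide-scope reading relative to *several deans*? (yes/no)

No

*each cartographer* is embedded in the relative clause *who photographed each cartographer*, which is itself inside the adjunct *unless more than two novelists who photographed each cartographer hesitated*.
Two island boundaries intervene — the relative clause and the adjunct. Either alone would block QR.
There is no licit LF on which *each cartographer* c-commands *several deans*.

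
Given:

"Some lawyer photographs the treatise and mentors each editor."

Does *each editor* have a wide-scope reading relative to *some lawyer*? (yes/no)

No

*each editor* occurs within one conjunct of the coordinate structure (*mentors each editor*).
The Coordinate Structure Constraint blocks movement (including QR) out of a single conjunct.
*each editor* > *some lawyer* would require crossing that boundary, which is illicit.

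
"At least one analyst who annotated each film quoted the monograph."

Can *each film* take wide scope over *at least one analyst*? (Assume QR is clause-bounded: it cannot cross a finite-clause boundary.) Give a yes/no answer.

Structurally, *each film* is inside the relative clause *who annotated each film*.
Relative clauses are scope islands: a quantifier cannot QR out of a relative clause to take scope in the matrix clause.
So the wide-scope reading for *each film* is blocked.

No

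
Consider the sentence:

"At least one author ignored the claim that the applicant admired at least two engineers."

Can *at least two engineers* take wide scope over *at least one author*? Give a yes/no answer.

Structurally, *at least two engineers* is inside the complex NP *the claim that the applicant admired at least two engineers*.
The Complex NP Constraint bars QR out of the complement clause of a noun.
So the wide-scope reading for *at least two engineers* is blocked.
(Only the surface reading survives: one fixed author with respect to all the relevant engineers.)

No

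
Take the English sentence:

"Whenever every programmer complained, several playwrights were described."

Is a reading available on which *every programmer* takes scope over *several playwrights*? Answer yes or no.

Structurally, *every programmer* is inside the adjunct clause *whenever every programmer complained*.
Scope out of an adjunct clause is unavailable: QR respects the adjunct-island constraint.
So *every programmer* cannot raise to a position above *several playwrights*.

No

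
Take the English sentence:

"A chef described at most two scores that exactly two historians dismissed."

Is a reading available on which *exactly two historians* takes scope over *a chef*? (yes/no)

*exactly two historians* sits inside the relative clause *that exactly two historians dismissed* modifying *at most two scores*.
QR out of a relative clause is ruled out by the relative-clause island constraint.
The inverse ordering *exactly two historians* > *a chef* is therefore underivable.
(Only the surface reading survives: one fixed chef with respect to all the relevant historians.)

No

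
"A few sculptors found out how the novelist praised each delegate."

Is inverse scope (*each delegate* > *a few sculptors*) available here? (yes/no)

No

The DP *each delegate* is contained in the embedded question *how the novelist praised each delegate*.
Embedded wh-clauses are opaque for QR, so the quantifier stays inside the question.
*each delegate* > *a few sculptors* would require crossing that boundary, which is illicit.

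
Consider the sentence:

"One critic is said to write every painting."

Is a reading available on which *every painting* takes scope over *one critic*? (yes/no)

*every painting* is the object of the infinitival complement of a raising predicate; raising infinitives are transparent for QR, so the two DPs are in effect clausemates.
Ordinary QR to a clause-peripheral position gives the wide-scope LF for the lower DP.
The sentence is scopally ambiguous between *one critic* > *every painting* and *every painting* > *one critic*.

Yes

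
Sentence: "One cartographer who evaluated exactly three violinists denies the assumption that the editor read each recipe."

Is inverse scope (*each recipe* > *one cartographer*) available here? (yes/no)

*each recipe* sits inside the complex NP *the assumption that the editor read each recipe*.
Noun-complement clauses are scope islands (the Complex NP Constraint): a quantifier inside one cannot scope into the matrix.
So the wide-scope reading for *each recipe* is blocked.
(Only the surface reading survives: one fixed cartographer with respect to all the relevant recipes.)

No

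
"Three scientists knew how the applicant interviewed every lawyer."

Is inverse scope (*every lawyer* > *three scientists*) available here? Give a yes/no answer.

No

*every lawyer* sits inside the embedded question *how the applicant interviewed every lawyer*.
An indirect question is a wh-island; the filled [Spec,CP] blocks QR across the CP edge.
So *every lawyer* cannot raise to a position above *three scientists*.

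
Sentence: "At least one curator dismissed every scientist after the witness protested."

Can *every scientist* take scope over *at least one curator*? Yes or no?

Yes

Neither queried DP is inside the adjunct, so the adjunct-island constraint does not apply.
No island intervenes, so both surface and inverse scope are derivable.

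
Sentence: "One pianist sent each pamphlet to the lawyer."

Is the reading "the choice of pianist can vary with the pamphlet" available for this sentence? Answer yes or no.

Yes

The described interpretation is the *each pamphlet* > *one pianist* scoping.
Both DPs are arguments of the same predicate; there is no clause or island boundary between them.
Clause-internal QR can adjoin the lower DP above the subject, yielding the inverse reading.
Both orderings are possible: *one pianist* > *each pamphlet* and *each pamphlet* > *one pianist*.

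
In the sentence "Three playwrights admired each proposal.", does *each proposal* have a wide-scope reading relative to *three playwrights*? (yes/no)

Yes

*each proposal* and *three playwrights* are in the same minimal clause.
With no island boundary between them, the object can take inverse scope over the subject via ordinary QR within the clause.
So *each proposal* > *three playwrights* is among the available readings.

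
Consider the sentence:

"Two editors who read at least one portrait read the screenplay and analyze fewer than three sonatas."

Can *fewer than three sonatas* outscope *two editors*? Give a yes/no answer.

No

The target quantifier *fewer than three sonatas* is part of one conjunct of the coordinate structure (*analyze fewer than three sonatas*).
Coordinate structures are islands for non-across-the-board movement, QR included.
There is no licit LF on which *fewer than three sonatas* c-commands *two editors*.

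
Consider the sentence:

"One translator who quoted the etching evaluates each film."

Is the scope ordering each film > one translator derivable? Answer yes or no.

*each film* is a matrix argument; only *one translator* is modified by the relative clause *who quoted the etching*, so the RC island is irrelevant to the target quantifier.
QR within a single clause is free, so the lower quantifier may take scope over the higher one.

Yes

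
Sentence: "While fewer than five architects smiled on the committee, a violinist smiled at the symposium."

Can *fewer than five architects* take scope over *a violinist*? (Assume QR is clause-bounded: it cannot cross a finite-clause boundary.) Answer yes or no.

The DP *fewer than five architects* is contained in the adjunct clause *while fewer than five architects smiled on the committee*.
Adjuncts are opaque for quantifier raising; a quantifier in an adjunct stays inside it.
There is no licit LF on which *fewer than five architects* c-commands *a violinist*.

No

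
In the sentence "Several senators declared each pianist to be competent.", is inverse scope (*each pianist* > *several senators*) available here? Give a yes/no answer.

Yes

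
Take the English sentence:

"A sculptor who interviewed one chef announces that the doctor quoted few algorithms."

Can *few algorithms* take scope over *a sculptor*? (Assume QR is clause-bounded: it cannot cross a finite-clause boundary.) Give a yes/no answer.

No

*few algorithms* sits inside the finite complement clause *that the doctor quoted few algorithms*.
Finite CP is the ceiling for QR here, by assumption.
There is no licit LF on which *few algorithms* c-commands *a sculptor*.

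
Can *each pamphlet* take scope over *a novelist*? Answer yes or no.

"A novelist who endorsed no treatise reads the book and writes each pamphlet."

No

The DP *each pamphlet* is contained in one conjunct of the coordinate structure (*writes each pamphlet*).
A quantifier cannot raise out of one conjunct of a coordination across the whole coordinate structure — the CSC applies to QR.
*each pamphlet* > *a novelist* would require crossing that boundary, which is illicit.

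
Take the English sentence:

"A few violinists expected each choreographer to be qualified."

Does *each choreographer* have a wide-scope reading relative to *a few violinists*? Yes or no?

Yes

This is an ECM construction: *each choreographer* is the infinitival subject, Case-marked by the matrix verb, and the infinitive is transparent for QR.
Nothing blocks QR of the lower DP to a position above the higher one, so inverse scope is available.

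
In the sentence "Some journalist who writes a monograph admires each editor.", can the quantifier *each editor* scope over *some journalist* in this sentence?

Although the sentence contains a relative clause (*who writes a monograph*), *each editor* is outside it, in the matrix VP.
With no island boundary between them, the object can take inverse scope over the subject via ordinary QR within the clause.
The sentence is scopally ambiguous between *some journalist* > *each editor* and *each editor* > *some journalist*.

Yes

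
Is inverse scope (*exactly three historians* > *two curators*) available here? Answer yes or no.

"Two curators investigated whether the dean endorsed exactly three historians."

Structurally, *exactly three historians* is inside the embedded question *whether the dean endorsed exactly three historians*.
QR across an interrogative CP boundary is ruled out as a wh-island violation.
*exactly three historians* > *two curators* would require crossing that boundary, which is illicit.

No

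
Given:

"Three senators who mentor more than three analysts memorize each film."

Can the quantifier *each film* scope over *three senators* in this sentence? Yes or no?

The RC *who mentor more than three analysts* is an island, but *each film* is not inside it — it is the matrix object, a clausemate of *three senators*.
Since no island is crossed, the inverse ordering is licensed alongside surface scope.

Yes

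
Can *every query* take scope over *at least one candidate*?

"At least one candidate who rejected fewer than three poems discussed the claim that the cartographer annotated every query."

No

*every query* is embedded in the complex NP *the claim that the cartographer annotated every query*.
The Complex NP Constraint bars QR out of the complement clause of a noun.
So *every query* cannot raise high enough to outscope *at least one candidate*; only the surface ordering *at least one candidate* > *every query* is available.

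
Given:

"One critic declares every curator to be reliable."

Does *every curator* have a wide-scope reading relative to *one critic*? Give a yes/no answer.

Yes

The ECM infinitive is scope-transparent — *every curator* is free to raise above *one critic*.
Since no island is crossed, the inverse ordering is licensed alongside surface scope.
Both orderings are possible: *one critic* > *every curator* and *every curator* > *one critic*.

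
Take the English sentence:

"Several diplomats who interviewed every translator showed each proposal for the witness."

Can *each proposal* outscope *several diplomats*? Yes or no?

Yes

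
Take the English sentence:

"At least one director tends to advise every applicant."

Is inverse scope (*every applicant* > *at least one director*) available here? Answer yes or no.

Yes

*every applicant* is inside a raising infinitive, which is transparent to QR (no CP barrier), so it behaves as a matrix argument.
No island intervenes, so both surface and inverse scope are derivable.
So *every applicant* > *at least one director* is among the available readings.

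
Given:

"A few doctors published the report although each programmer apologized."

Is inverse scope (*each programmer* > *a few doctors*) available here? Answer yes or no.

No

The target quantifier *each programmer* is part of the adjunct clause *although each programmer apologized*.
Adjunct clauses are scope islands: a quantifier inside an adjunct cannot raise into the matrix clause.
There is no licit LF on which *each programmer* c-commands *a few doctors*.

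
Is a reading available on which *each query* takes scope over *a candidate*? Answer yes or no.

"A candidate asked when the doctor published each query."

No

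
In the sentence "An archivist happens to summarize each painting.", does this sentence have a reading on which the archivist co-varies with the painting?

The paraphrase describes the scope ordering *each painting* > *an archivist*.
Raising constructions are monoclausal for scope purposes; *each painting* is not separated from *an archivist* by any island.
Nothing blocks QR of the lower DP to a position above the higher one, so inverse scope is available.

Yes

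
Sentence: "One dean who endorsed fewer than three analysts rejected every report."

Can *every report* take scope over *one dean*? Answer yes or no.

*every report* sits in the matrix clause, not in the relative clause on *one dean*.
Ordinary QR to a clause-peripheral position gives the wide-scope LF for the lower DP.
So *every report* > *one dean* is among the available readings.

Yes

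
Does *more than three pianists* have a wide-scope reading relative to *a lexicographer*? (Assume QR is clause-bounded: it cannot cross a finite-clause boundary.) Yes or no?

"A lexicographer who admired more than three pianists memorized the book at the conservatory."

No

*more than three pianists* occurs within the relative clause *who admired more than three pianists*.
A relative clause is a scope island — quantifier raising cannot cross its boundary.
So the wide-scope reading for *more than three pianists* is blocked.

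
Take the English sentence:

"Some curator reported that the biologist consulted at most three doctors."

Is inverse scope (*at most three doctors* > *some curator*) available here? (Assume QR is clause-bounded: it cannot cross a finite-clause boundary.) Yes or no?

No

The target quantifier *at most three doctors* is part of the finite complement clause *that the biologist consulted at most three doctors*.
Given the clause-boundedness assumption, QR cannot cross the finite CP into the matrix.
So the wide-scope reading for *at most three doctors* is blocked.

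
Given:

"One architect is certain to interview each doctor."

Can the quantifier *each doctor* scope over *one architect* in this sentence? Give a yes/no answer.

Infinitival complements of raising predicates do not block QR; *each doctor* and *one architect* are effectively clausemates.
Nothing blocks QR of the lower DP to a position above the higher one, so inverse scope is available.

Yes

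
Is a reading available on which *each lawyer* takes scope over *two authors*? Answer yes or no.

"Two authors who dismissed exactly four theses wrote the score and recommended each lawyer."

No

The DP *each lawyer* is contained in one conjunct of the coordinate structure (*recommended each lawyer*).
Asymmetric QR out of one conjunct violates the Coordinate Structure Constraint.
The inverse ordering *each lawyer* > *two authors* is therefore underivable.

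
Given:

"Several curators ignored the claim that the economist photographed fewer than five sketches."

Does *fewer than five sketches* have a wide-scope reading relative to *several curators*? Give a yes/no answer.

No

Structurally, *fewer than five sketches* is inside the complex NP *the claim that the economist photographed fewer than five sketches*.
A that-clause complement to a noun is an island; QR cannot cross the NP boundary.
*fewer than five sketches* is confined to the island and cannot take scope over *several curators*.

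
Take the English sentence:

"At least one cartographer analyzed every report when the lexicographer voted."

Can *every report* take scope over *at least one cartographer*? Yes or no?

*every report* is a matrix argument; the adjunct is an island but the target quantifier is outside it.
With no island boundary between them, the object can take inverse scope over the subject via ordinary QR within the clause.

Yes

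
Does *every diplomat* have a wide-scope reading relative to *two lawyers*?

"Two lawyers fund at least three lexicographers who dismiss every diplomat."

No

*every diplomat* sits inside the relative clause *who dismiss every diplomat* modifying *at least three lexicographers*.
QR out of a relative clause is ruled out by the relative-clause island constraint.
So *every diplomat* cannot raise to a position above *two lawyers*.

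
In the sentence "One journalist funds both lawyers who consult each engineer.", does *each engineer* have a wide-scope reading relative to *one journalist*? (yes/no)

No

*each engineer* is embedded in the relative clause *who consult each engineer* modifying *both lawyers*.
A relative clause is a scope island — quantifier raising cannot cross its boundary.
So *each engineer* cannot raise high enough to outscope *one journalist*; only the surface ordering *one journalist* > *each engineer* is available.
(Only the surface reading survives: one fixed journalist with respect to all the relevant engineers.)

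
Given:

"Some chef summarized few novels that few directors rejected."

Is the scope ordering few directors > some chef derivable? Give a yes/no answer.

The DP *few directors* is contained in the relative clause *that few directors rejected* modifying *few novels*.
QR out of a relative clause is ruled out by the relative-clause island constraint.
*few directors* is confined to the island and cannot take scope over *some chef*.

No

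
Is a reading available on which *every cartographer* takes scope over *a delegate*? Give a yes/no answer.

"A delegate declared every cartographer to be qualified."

This is an ECM construction: *every cartographer* is the infinitival subject, Case-marked by the matrix verb, and the infinitive is transparent for QR.
Nothing blocks QR of the lower DP to a position above the higher one, so inverse scope is available.
The sentence is scopally ambiguous between *a delegate* > *every cartographer* and *every cartographer* > *a delegate*.

Yes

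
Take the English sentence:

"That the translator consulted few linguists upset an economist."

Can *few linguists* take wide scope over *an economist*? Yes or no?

No

The DP *few linguists* is contained in the sentential subject *that the translator consulted few linguists*.
Subjects — clausal subjects included — are islands for extraction, and QR is no exception.
The ordering *few linguists* > *an economist* is therefore underivable.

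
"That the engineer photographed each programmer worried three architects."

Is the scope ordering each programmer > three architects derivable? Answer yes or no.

No

*each programmer* is embedded in the sentential subject *that the engineer photographed each programmer*.
Clausal subjects are scope islands; QR from inside the subject into the matrix is barred.
The ordering *each programmer* > *three architects* is therefore underivable.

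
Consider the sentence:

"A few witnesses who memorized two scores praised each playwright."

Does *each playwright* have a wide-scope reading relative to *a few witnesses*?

Yes

The RC *who memorized two scores* is an island, but *each playwright* is not inside it — it is the matrix object, a clausemate of *a few witnesses*.
With no island boundary between them, the object can take inverse scope over the subject via ordinary QR within the clause.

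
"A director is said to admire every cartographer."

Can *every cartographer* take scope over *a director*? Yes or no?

*every cartographer* is the object of the infinitival complement of a raising predicate; raising infinitives are transparent for QR, so the two DPs are in effect clausemates.
Ordinary QR to a clause-peripheral position gives the wide-scope LF for the lower DP.
Both orderings are possible: *a director* > *every cartographer* and *every cartographer* > *a director*.

Yes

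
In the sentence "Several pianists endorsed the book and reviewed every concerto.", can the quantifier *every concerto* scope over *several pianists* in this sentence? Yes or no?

No

*every concerto* sits inside one conjunct of the coordinate structure (*reviewed every concerto*).
QR out of a conjunct would have to apply non-ATB, which the CSC forbids.
The inverse ordering *every concerto* > *several pianists* is therefore underivable.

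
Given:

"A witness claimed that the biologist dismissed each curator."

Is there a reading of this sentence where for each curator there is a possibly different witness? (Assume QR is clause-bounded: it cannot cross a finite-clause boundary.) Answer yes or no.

The described interpretation is the *each curator* > *a witness* scoping.
The target quantifier *each curator* is part of the finite complement clause *that the biologist dismissed each curator*.
Given the clause-boundedness assumption, QR cannot cross the finite CP into the matrix.
Hence only narrow scope for *each curator* (under *a witness*) survives.

No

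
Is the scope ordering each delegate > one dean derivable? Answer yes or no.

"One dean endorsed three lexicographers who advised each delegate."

No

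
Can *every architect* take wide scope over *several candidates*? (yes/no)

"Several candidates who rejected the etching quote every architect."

*every architect* sits in the matrix clause, not in the relative clause on *several candidates*.
Ordinary QR to a clause-peripheral position gives the wide-scope LF for the lower DP.

Yes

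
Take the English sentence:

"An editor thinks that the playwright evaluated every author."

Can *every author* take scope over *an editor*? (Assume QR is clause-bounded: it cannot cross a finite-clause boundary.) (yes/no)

Structurally, *every author* is inside the finite complement clause *that the playwright evaluated every author*.
Under clause-bounded QR, a quantifier in an embedded finite clause cannot raise into the matrix clause.
There is no licit LF on which *every author* c-commands *an editor*.

No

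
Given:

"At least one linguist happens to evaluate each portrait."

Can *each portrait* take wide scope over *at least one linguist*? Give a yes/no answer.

The matrix predicate is a raising verb, whose infinitival complement is not a scope island — *each portrait* can QR into the matrix clause.
Nothing blocks QR of the lower DP to a position above the higher one, so inverse scope is available.
So *each portrait* > *at least one linguist* is among the available readings.

Yes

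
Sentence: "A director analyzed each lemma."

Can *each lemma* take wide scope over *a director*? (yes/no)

Yes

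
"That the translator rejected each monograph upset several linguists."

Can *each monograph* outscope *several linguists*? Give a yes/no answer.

The target quantifier *each monograph* is part of the sentential subject *that the translator rejected each monograph*.
Subjects — clausal subjects included — are islands for extraction, and QR is no exception.
*each monograph* > *several linguists* would require crossing that boundary, which is illicit.

No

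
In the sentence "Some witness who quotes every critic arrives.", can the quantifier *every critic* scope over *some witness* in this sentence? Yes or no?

No

The target quantifier *every critic* is part of the relative clause *who quotes every critic*.
Relative clauses are scope islands: a quantifier cannot QR out of a relative clause to take scope in the matrix clause.
So the wide-scope reading for *every critic* is blocked.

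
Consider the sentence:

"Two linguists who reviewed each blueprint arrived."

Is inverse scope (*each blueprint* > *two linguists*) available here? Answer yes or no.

No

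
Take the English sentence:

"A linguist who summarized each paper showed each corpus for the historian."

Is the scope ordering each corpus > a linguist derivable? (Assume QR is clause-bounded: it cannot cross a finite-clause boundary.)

*each corpus* sits in the matrix clause, not in the relative clause on *a linguist*.
Ordinary QR to a clause-peripheral position gives the wide-scope LF for the lower DP.

Yes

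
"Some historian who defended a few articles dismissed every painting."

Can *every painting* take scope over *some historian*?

Yes

*every painting* sits in the matrix clause, not in the relative clause on *some historian*.
No island intervenes, so both surface and inverse scope are derivable.
The sentence is scopally ambiguous between *some historian* > *every painting* and *every painting* > *some historian*.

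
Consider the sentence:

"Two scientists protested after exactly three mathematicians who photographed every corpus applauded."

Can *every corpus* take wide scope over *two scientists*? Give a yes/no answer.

No

Structurally, *every corpus* is inside the relative clause *who photographed every corpus*, which is itself inside the adjunct *after exactly three mathematicians who photographed every corpus applauded*.
Even if one barrier were somehow void, the other would still block QR.
So the wide-scope reading for *every corpus* is blocked.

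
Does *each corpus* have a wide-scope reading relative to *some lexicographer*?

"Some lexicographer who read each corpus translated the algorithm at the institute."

The DP *each corpus* is contained in the relative clause *who read each corpus*.
The relative clause forms an island for QR, so the quantifier is confined to the head noun's restrictor.
So *each corpus* cannot raise high enough to outscope *some lexicographer*; only the surface ordering *some lexicographer* > *each corpus* is available.

No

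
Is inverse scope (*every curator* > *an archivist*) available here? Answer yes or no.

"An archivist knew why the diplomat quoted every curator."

No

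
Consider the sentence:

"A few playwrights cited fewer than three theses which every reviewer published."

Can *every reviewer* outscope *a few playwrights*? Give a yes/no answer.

*every reviewer* sits inside the relative clause *which every reviewer published* modifying *fewer than three theses*.
Relative clauses block scope extraction: QR cannot target a position outside the modified NP.
So *every reviewer* cannot raise to a position above *a few playwrights*.

No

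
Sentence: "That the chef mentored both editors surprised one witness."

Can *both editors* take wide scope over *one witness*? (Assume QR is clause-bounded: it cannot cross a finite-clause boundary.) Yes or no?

The target quantifier *both editors* is part of the sentential subject *that the chef mentored both editors*.
Subjects — clausal subjects included — are islands for extraction, and QR is no exception.
The ordering *both editors* > *one witness* is therefore underivable.

No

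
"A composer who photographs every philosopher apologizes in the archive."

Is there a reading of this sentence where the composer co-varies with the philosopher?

No

This is the *every philosopher* > *a composer* reading.
The DP *every philosopher* is contained in the relative clause *who photographs every philosopher*.
QR out of a relative clause is ruled out by the relative-clause island constraint.
So the wide-scope reading for *every philosopher* is blocked.
(Only the surface reading survives: one fixed composer with respect to all the relevant philosophers.)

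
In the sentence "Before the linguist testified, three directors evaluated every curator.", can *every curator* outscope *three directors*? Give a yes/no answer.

The adjunct island is irrelevant here — *every curator* and *three directors* are both in the matrix clause.
With no island boundary between them, the object can take inverse scope over the subject via ordinary QR within the clause.

Yes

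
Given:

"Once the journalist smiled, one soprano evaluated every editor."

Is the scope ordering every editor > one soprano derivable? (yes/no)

Yes

*every editor* is a matrix argument; the adjunct is an island but the target quantifier is outside it.
With no island boundary between them, the object can take inverse scope over the subject via ordinary QR within the clause.
So *every editor* > *one soprano* is among the available readings.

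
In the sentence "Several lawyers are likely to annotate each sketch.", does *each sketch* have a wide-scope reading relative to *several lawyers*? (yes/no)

Raising constructions are monoclausal for scope purposes; *each sketch* is not separated from *several lawyers* by any island.
QR within a single clause is free, so the lower quantifier may take scope over the higher one.

Yes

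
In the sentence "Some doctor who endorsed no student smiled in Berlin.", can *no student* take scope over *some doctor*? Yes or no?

*no student* sits inside the relative clause *who endorsed no student*.
QR out of a relative clause is ruled out by the relative-clause island constraint.
There is no licit LF on which *no student* c-commands *some doctor*.

No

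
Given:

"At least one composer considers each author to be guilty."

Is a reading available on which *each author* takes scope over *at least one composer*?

Yes

*each author* is an ECM subject; ECM complements are not islands, and the embedded quantifier may take matrix scope.
Ordinary QR to a clause-peripheral position gives the wide-scope LF for the lower DP.
So *each author* > *at least one composer* is among the available readings.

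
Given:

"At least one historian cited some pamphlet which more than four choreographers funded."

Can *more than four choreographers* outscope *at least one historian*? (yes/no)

*more than four choreographers* sits inside the relative clause *which more than four choreographers funded* modifying *some pamphlet*.
QR out of a relative clause is ruled out by the relative-clause island constraint.
So *more than four choreographers* cannot raise high enough to outscope *at least one historian*; only the surface ordering *at least one historian* > *more than four choreographers* is available.

No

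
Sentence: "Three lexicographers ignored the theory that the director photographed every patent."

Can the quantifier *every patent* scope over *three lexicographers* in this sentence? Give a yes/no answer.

No

The target quantifier *every patent* is part of the complex NP *the theory that the director photographed every patent*.
Noun-complement clauses are scope islands (the Complex NP Constraint): a quantifier inside one cannot scope into the matrix.
So *every patent* cannot raise to a position above *three lexicographers*.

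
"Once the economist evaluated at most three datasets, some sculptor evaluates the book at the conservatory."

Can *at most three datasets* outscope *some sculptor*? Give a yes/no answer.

The target quantifier *at most three datasets* is part of the adjunct clause *once the economist evaluated at most three datasets*.
Since the clause is an adjunct (not a complement), the Adjunct Condition blocks QR across its edge.
*at most three datasets* > *some sculptor* would require crossing that boundary, which is illicit.

No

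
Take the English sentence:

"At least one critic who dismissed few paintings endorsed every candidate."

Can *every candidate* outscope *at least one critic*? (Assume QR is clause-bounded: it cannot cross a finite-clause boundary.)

Yes

The RC *who dismissed few paintings* is an island, but *every candidate* is not inside it — it is the matrix object, a clausemate of *at least one critic*.
With no island boundary between them, the object can take inverse scope over the subject via ordinary QR within the clause.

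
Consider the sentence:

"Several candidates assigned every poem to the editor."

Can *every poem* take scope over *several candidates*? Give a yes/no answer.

*several candidates* and *every poem* are co-arguments of the matrix verb, with nothing but a clause-internal boundary between them.
QR within a single clause is free, so the lower quantifier may take scope over the higher one.

Yes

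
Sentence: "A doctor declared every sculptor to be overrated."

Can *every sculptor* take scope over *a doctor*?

*every sculptor* is the subject of an ECM infinitive — the infinitival complement of an ECM verb is not a scope island, so *every sculptor* can raise into the matrix clause.
Ordinary QR to a clause-peripheral position gives the wide-scope LF for the lower DP.

Yes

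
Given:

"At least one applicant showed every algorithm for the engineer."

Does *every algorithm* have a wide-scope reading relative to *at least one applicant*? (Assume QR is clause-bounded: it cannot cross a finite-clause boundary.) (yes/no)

Yes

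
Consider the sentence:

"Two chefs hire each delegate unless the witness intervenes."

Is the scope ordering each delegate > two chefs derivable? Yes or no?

Neither queried DP is inside the adjunct, so the adjunct-island constraint does not apply.
Ordinary QR to a clause-peripheral position gives the wide-scope LF for the lower DP.
Both orderings are possible: *two chefs* > *each delegate* and *each delegate* > *two chefs*.

Yes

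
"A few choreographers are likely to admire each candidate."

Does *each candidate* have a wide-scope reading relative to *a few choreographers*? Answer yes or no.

Yes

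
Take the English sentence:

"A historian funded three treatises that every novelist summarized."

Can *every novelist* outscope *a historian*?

No

*every novelist* is embedded in the relative clause *that every novelist summarized* modifying *three treatises*.
Relative clauses block scope extraction: QR cannot target a position outside the modified NP.
So *every novelist* cannot raise high enough to outscope *a historian*; only the surface ordering *a historian* > *every novelist* is available.
(Only the surface reading survives: one fixed historian with respect to all the relevant novelists.)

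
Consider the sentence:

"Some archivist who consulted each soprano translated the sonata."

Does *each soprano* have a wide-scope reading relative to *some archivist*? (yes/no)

No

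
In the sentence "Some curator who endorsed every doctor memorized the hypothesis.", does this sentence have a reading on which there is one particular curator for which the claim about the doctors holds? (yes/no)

Yes

That reading corresponds to *some curator* > *every doctor*.
Surface scope (*some curator* > *every doctor*) is always derivable; islands only block QR, not in-situ interpretation.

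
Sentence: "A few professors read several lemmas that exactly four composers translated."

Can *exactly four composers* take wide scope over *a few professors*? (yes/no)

No

The target quantifier *exactly four composers* is part of the relative clause *that exactly four composers translated* modifying *several lemmas*.
A relative clause is a scope island — quantifier raising cannot cross its boundary.
*exactly four composers* is confined to the island and cannot take scope over *a few professors*.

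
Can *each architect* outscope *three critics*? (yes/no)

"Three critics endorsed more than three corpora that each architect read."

No

The target quantifier *each architect* is part of the relative clause *that each architect read* modifying *more than three corpora*.
The relative clause forms an island for QR, so the quantifier is confined to the head noun's restrictor.
There is no licit LF on which *each architect* c-commands *three critics*.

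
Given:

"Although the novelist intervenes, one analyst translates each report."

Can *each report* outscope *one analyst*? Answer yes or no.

Yes

Although there is an adjunct clause, *each report* is in the main clause, not inside the adjunct.
Since no island is crossed, the inverse ordering is licensed alongside surface scope.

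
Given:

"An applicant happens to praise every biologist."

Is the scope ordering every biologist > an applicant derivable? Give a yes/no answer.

Yes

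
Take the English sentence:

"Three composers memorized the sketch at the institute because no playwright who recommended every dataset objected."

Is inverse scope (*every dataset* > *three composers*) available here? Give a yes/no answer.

*every dataset* is embedded in the relative clause *who recommended every dataset*, which is itself inside the adjunct *because no playwright who recommended every dataset objected*.
Nested islands: the RC island is itself inside an adjunct island, so wide scope is doubly excluded.
So *every dataset* cannot raise to a position above *three composers*.

No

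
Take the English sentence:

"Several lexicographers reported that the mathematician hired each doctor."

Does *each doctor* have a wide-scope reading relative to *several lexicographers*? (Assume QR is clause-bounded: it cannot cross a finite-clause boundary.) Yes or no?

*each doctor* occurs within the finite complement clause *that the mathematician hired each doctor*.
With QR restricted to its own tensed clause, the embedded quantifier cannot reach a matrix scope position.
*each doctor* is confined to the island and cannot take scope over *several lexicographers*.

No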